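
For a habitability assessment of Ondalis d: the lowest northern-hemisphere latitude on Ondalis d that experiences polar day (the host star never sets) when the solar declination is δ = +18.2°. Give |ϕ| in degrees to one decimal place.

Polar day requires cos h₀ = −tan ϕ tan δ ≤ −1, i.e. tan ϕ tan δ ≥ 1.
The boundary is |tan ϕ| · |tan δ| = 1, so |ϕ| = 90° − |δ| = 90° − 18.2° = 71.8° in the northern hemisphere.

|ϕ| = 71.8°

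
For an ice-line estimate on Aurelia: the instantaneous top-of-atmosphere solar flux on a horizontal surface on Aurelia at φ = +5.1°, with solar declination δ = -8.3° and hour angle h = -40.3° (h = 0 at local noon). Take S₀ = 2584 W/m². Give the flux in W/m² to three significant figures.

1.91e+03 W/m²

cos θ_z = sin φ sin δ + cos φ cos δ cos h = -0.012832 + 0.751692 = 0.738860.
Flux = S₀ · cos θ_z = 2584 × 0.738860 = 1909 W/m².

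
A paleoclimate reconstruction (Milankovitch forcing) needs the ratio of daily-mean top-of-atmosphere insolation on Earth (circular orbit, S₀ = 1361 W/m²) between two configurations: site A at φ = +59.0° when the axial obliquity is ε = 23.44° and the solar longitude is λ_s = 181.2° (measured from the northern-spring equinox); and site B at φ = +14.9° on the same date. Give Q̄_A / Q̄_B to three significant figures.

— Configuration A (φ=+59.0°):
Solar declination: sin δ = sin ε · sin λ_s = sin 23.44° × sin 181.2° = -0.00833, so δ = -0.477°.
cos H₀ = −tan(+59.0°) tan(-0.477°) = 0.0139, H₀ = 1.5569 rad.
Bracket: H₀ sin φ sin δ + cos φ cos δ sin H₀ = 1.5569×0.85717×-0.00833 + 0.51504×0.99997×0.99990 = -0.011117 + 0.514973 = 0.503856.
Q̄ = (S₀/π) × [bracket] = (1361/π) × 0.503856 = 218.28 W/m².
— Configuration B (φ=+14.9°):
cos H₀ = −tan(+14.9°) tan(-0.477°) = 0.0022, H₀ = 1.5686 rad.
Bracket: H₀ sin φ sin δ + cos φ cos δ sin H₀ = 1.5686×0.25713×-0.00833 + 0.96638×0.99997×1.00000 = -0.003360 + 0.966351 = 0.962991.
Q̄ = (S₀/π) × [bracket] = (1361/π) × 0.962991 = 417.19 W/m².
Ratio Q̄_A / Q̄_B = 218.28 / 417.19 = 0.5232.

Q̄_A / Q̄_B ≈ 0.523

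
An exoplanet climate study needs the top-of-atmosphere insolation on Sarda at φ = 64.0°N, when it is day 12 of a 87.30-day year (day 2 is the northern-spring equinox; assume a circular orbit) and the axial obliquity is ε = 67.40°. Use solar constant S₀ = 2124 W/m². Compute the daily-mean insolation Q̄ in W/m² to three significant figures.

Q̄ ≈ 1.16e+03 W/m²

Solar longitude: λ_s = 360° × (12 − 2)/87.30 = 41.237°.
sin δ = sin 67.40° × sin 41.237° = 0.60856, so δ = +37.485°.
cos H₀ = −tan(+64.0°) tan(+37.485°) = -1.5724 ≤ −1 ⇒ polar day, H₀ = π.
Bracket: H₀ sin φ sin δ + cos φ cos δ sin H₀ = 3.1416×0.89879×0.60856 + 0.43837×0.79351×0.00000 = 1.718354 + 0.000000 = 1.718354.
Q̄ = (S₀/π) × [bracket] = (2124/π) × 1.718354 = 1162 W/m².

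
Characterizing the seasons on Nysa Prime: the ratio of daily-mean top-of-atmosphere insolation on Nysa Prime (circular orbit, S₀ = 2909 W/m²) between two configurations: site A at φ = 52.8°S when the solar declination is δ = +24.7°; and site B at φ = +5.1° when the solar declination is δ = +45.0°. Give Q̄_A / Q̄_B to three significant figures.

— Configuration A (φ=-52.8°):
cos H₀ = −tan(-52.8°) tan(+24.700°) = 0.6060, H₀ = 0.9198 rad.
Bracket: H₀ sin φ sin δ + cos φ cos δ sin H₀ = 0.9198×-0.79653×0.41787 + 0.60460×0.90851×0.79550 = -0.306152 + 0.436956 = 0.130804.
Q̄ = (S₀/π) × [bracket] = (2909/π) × 0.130804 = 121.12 W/m².
— Configuration B (φ=+5.1°):
cos H₀ = −tan(+5.1°) tan(+45.000°) = -0.0892, H₀ = 1.6602 rad.
Bracket: H₀ sin φ sin δ + cos φ cos δ sin H₀ = 1.6602×0.08889×0.70711 + 0.99604×0.70711×0.99601 = 0.104352 + 0.701500 = 0.805852.
Q̄ = (S₀/π) × [bracket] = (2909/π) × 0.805852 = 746.19 W/m².
Ratio Q̄_A / Q̄_B = 121.12 / 746.19 = 0.1623.

Q̄_A / Q̄_B ≈ 0.162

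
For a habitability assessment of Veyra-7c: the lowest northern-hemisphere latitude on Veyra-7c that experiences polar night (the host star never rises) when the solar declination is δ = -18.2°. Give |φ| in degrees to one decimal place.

Polar night requires cos H₀ = −tan φ tan δ ≥ 1, i.e. tan φ tan δ ≤ −1.
The boundary is |tan φ| · |tan δ| = 1, so |φ| = 90° − |δ| = 90° − 18.2° = 71.8° in the northern hemisphere.

|φ| = 71.8°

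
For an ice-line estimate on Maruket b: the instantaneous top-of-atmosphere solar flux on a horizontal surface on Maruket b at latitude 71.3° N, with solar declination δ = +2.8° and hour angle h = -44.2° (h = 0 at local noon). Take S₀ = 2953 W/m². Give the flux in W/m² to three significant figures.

cos θ_z = sin φ sin δ + cos φ cos δ cos h = 0.046271 + 0.229576 = 0.275847.
Flux = S₀ · cos θ_z = 2953 × 0.275847 = 814.6 W/m².

815 W/m²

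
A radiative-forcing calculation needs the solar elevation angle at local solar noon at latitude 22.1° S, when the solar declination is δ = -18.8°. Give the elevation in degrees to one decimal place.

At local noon the hour angle is zero, so the zenith angle equals |φ − δ| = |-22.1° − (-18.800°)| = 3.300°.
Elevation = 90° − 3.300° = 86.7°.

86.7°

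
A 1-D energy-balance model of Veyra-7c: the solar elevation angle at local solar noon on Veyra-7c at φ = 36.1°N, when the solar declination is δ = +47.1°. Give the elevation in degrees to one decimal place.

At local noon the hour angle is zero, so the zenith angle equals |φ − δ| = |+36.1° − (+47.100°)| = 11.000°.
Elevation = 90° − 11.000° = 79.0°.

79.0°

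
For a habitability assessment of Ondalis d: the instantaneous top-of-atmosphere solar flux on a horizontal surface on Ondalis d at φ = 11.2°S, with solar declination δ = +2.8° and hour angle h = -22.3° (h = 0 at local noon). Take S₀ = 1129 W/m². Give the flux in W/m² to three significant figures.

1.01e+03 W/m²

cos θ_z = sin φ sin δ + cos φ cos δ cos h = -0.009488 + 0.906506 = 0.897018.
Flux = S₀ · cos θ_z = 1129 × 0.897018 = 1013 W/m².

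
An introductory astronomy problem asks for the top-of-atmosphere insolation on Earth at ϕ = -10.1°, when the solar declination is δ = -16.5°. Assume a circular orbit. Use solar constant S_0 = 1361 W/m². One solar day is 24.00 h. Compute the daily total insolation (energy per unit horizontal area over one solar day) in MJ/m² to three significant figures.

38.3 MJ/m²

cos h₀ = −tan(-10.1°) tan(-16.500°) = -0.0528, h₀ = 1.6236 rad.
Bracket: h₀ sin ϕ sin δ + cos ϕ cos δ sin h₀ = 1.6236×-0.17537×-0.28402 + 0.98450×0.95882×0.99861 = 0.080869 + 0.942646 = 1.023515.
Q̄ = (S_0/π) × [bracket] = (1361/π) × 1.023515 = 443.41 W/m².
Daily total = Q̄ × 24.00 h × 3600 s/h = 443.41 × 24.00 × 3600 / 10⁶ = 38.31 MJ/m².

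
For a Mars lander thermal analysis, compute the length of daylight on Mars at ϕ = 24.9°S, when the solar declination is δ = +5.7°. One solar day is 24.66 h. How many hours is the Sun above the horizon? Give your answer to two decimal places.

11.97 h

cos h₀ = −tan ϕ · tan δ = −tan(-24.9°) × tan(+5.700°) = 0.0463, so h₀ = 1.5244 rad = 87.34°.
Daylight = 2h₀/(2π) × 24.66 h = (1.5244/π) × 24.66 = 11.97 h.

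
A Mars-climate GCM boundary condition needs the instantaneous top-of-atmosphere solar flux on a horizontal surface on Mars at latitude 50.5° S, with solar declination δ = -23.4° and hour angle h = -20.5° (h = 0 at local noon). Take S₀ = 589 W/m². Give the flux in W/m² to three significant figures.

503 W/m²

cos θ_z = sin φ sin δ + cos φ cos δ cos h = 0.306449 + 0.546795 = 0.853244.
Flux = S₀ · cos θ_z = 589 × 0.853244 = 502.6 W/m².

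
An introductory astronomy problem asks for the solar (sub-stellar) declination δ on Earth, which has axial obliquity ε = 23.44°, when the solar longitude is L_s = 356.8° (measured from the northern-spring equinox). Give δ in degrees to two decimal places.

sin δ = sin ε · sin L_s = sin 23.44° × sin 356.8° = -0.022205.
δ = arcsin(-0.022205) = -1.27°.

δ = -1.27°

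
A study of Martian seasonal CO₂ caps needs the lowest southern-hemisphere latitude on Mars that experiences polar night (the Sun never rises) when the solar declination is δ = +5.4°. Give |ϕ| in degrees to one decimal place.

|ϕ| = 84.6°

Polar night requires cos h₀ = −tan ϕ tan δ ≥ 1, i.e. tan ϕ tan δ ≤ −1.
The boundary is |tan ϕ| · |tan δ| = 1, so |ϕ| = 90° − |δ| = 90° − 5.4° = 84.6° in the southern hemisphere.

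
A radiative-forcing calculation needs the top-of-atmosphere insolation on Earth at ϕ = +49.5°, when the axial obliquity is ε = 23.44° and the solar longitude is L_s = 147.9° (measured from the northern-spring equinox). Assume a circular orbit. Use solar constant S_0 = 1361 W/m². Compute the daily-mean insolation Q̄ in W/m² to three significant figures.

Solar declination: sin δ = sin ε · sin L_s = sin 23.44° × sin 147.9° = 0.21138, so δ = +12.203°.
cos h₀ = −tan(+49.5°) tan(+12.203°) = -0.2532, h₀ = 1.8268 rad.
Bracket: h₀ sin ϕ sin δ + cos ϕ cos δ sin h₀ = 1.8268×0.76041×0.21138 + 0.64945×0.97740×0.96741 = 0.293632 + 0.614085 = 0.907717.
Q̄ = (S_0/π) × [bracket] = (1361/π) × 0.907717 = 393.2 W/m².

Q̄ ≈ 393 W/m²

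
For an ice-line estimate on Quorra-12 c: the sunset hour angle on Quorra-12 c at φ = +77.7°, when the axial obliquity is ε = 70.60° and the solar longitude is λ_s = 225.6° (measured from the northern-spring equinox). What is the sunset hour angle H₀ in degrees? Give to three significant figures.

Solar declination: sin δ = sin ε · sin λ_s = sin 70.60° × sin 225.6° = -0.67391, so δ = -42.369°.
cos H₀ = −tan φ · tan δ = 4.1835 ≥ 1, so the host star never rises (polar night) and H₀ = 0.

H₀ = 0.00°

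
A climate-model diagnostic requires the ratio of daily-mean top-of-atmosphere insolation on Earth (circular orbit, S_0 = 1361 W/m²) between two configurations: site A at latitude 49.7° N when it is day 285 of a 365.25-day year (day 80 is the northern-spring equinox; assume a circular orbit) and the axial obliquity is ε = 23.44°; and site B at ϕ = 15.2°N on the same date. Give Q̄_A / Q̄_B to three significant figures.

Q̄_A / Q̄_B ≈ 0.527

— Configuration A (ϕ=+49.7°):
Solar longitude: L_s = 360° × (285 − 80)/365.25 = 202.053°.
sin δ = sin 23.44° × sin 202.053° = -0.14936, so δ = -8.590°.
cos h₀ = −tan(+49.7°) tan(-8.590°) = 0.1781, h₀ = 1.3917 rad.
Bracket: h₀ sin ϕ sin δ + cos ϕ cos δ sin h₀ = 1.3917×0.76267×-0.14936 + 0.64679×0.98878×0.98401 = -0.158532 + 0.629307 = 0.470775.
Q̄ = (S_0/π) × [bracket] = (1361/π) × 0.470775 = 203.95 W/m².
— Configuration B (ϕ=+15.2°):
cos h₀ = −tan(+15.2°) tan(-8.590°) = 0.0410, h₀ = 1.5297 rad.
Bracket: h₀ sin ϕ sin δ + cos ϕ cos δ sin h₀ = 1.5297×0.26219×-0.14936 + 0.96502×0.98878×0.99916 = -0.059904 + 0.953391 = 0.893487.
Q̄ = (S_0/π) × [bracket] = (1361/π) × 0.893487 = 387.08 W/m².
Ratio Q̄_A / Q̄_B = 203.95 / 387.08 = 0.5269.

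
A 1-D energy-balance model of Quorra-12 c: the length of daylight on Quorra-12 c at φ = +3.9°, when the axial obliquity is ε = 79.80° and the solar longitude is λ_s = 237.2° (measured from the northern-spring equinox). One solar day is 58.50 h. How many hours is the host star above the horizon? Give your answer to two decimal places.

Solar declination: sin δ = sin ε · sin λ_s = sin 79.80° × sin 237.2° = -0.82728, so δ = -55.821°.
cos H₀ = −tan φ · tan δ = −tan(+3.9°) × tan(-55.821°) = 0.1004, so H₀ = 1.4702 rad = 84.24°.
Daylight = 2H₀/(2π) × 58.50 h = (1.4702/π) × 58.50 = 27.38 h.

27.38 h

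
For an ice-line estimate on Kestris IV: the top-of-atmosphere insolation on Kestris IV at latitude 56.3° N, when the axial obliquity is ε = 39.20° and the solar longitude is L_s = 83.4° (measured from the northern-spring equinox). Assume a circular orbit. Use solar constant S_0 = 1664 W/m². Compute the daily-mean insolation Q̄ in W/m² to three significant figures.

Solar declination: sin δ = sin ε · sin L_s = sin 39.20° × sin 83.4° = 0.62784, so δ = +38.891°.
cos h₀ = −tan(+56.3°) tan(+38.891°) = -1.2095 ≤ −1 ⇒ polar day, h₀ = π.
Bracket: h₀ sin ϕ sin δ + cos ϕ cos δ sin h₀ = 3.1416×0.83195×0.62784 + 0.55484×0.77834×0.00000 = 1.640957 + 0.000000 = 1.640957.
Q̄ = (S_0/π) × [bracket] = (1664/π) × 1.640957 = 869.2 W/m².

Q̄ ≈ 869 W/m²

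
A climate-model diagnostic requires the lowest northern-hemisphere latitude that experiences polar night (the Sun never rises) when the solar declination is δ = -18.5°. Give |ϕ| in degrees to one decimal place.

|ϕ| = 71.5°

Polar night requires cos h₀ = −tan ϕ tan δ ≥ 1, i.e. tan ϕ tan δ ≤ −1.
The boundary is |tan ϕ| · |tan δ| = 1, so |ϕ| = 90° − |δ| = 90° − 18.5° = 71.5° in the northern hemisphere.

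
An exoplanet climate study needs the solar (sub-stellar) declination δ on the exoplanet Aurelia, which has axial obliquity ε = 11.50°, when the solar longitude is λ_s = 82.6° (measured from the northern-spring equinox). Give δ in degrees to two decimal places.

δ = +11.40°

sin δ = sin ε · sin λ_s = sin 11.50° × sin 82.6° = 0.197707.
δ = arcsin(0.197707) = +11.40°.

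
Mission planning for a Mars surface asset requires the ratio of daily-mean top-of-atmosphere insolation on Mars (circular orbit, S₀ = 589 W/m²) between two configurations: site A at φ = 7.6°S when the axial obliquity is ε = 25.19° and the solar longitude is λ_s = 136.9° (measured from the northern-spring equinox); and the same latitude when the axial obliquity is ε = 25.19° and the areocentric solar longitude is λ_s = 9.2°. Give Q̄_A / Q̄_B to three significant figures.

Q̄_A / Q̄_B ≈ 0.912

— Configuration A (φ=-7.6°):
Solar declination: sin δ = sin ε · sin λ_s = sin 25.19° × sin 136.9° = 0.29082, so δ = +16.907°.
cos H₀ = −tan(-7.6°) tan(+16.907°) = 0.0406, H₀ = 1.5302 rad.
Bracket: H₀ sin φ sin δ + cos φ cos δ sin H₀ = 1.5302×-0.13226×0.29082 + 0.99122×0.95678×0.99918 = -0.058857 + 0.947602 = 0.888745.
Q̄ = (S₀/π) × [bracket] = (589/π) × 0.888745 = 166.63 W/m².
— Configuration B (φ=-7.6°):
sin δ = sin 25.19° × sin 9.2° = 0.06805, so δ = +3.902°.
cos H₀ = −tan(-7.6°) tan(+3.902°) = 0.0091, H₀ = 1.5617 rad.
Bracket: H₀ sin φ sin δ + cos φ cos δ sin H₀ = 1.5617×-0.13226×0.06805 + 0.99122×0.99768×0.99996 = -0.014056 + 0.988881 = 0.974825.
Q̄ = (S₀/π) × [bracket] = (589/π) × 0.974825 = 182.76 W/m².
Ratio Q̄_A / Q̄_B = 166.63 / 182.76 = 0.9117.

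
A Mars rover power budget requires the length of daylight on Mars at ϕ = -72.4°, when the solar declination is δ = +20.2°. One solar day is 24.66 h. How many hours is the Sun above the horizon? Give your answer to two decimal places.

0.00 h

cos h₀ = −tan ϕ · tan δ = 1.1599 ≥ 1, so the Sun never rises (polar night) and h₀ = 0.
Daylight = 2h₀/(2π) × 24.66 h = (0.0000/π) × 24.66 = 0.00 h.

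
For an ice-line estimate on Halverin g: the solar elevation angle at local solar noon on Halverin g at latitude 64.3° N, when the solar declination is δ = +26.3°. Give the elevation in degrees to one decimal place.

At local noon the hour angle is zero, so the zenith angle equals |φ − δ| = |+64.3° − (+26.300°)| = 38.000°.
Elevation = 90° − 38.000° = 52.0°.

52.0°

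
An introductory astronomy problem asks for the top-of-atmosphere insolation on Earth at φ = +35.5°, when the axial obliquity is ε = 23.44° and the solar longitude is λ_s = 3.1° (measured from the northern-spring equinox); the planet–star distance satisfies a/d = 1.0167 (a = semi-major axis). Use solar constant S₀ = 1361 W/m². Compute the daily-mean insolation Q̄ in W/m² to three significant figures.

Q̄ ≈ 373 W/m²

Solar declination: sin δ = sin ε · sin λ_s = sin 23.44° × sin 3.1° = 0.02151, so δ = +1.233°.
cos H₀ = −tan(+35.5°) tan(+1.233°) = -0.0153, H₀ = 1.5861 rad.
Bracket: H₀ sin φ sin δ + cos φ cos δ sin H₀ = 1.5861×0.58070×0.02151 + 0.81412×0.99977×0.99988 = 0.019812 + 0.813835 = 0.833647.
Inverse-square distance factor (a/d)² = 1.0167² = 1.033679.
Q̄ = (S₀/π) × 1.033679 × [bracket] = (1361/π) × 1.033679 × 0.833647 = 373.3 W/m².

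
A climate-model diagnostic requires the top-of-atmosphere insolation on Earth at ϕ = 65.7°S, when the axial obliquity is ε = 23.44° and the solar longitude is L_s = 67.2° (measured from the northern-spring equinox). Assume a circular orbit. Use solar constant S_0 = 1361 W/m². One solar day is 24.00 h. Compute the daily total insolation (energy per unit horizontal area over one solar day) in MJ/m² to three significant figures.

Solar declination: sin δ = sin ε · sin L_s = sin 23.44° × sin 67.2° = 0.36671, so δ = +21.513°.
cos h₀ = −tan(-65.7°) tan(+21.513°) = 0.8730, h₀ = 0.5095 rad.
Bracket: h₀ sin ϕ sin δ + cos ϕ cos δ sin h₀ = 0.5095×-0.91140×0.36671 + 0.41151×0.93034×0.48776 = -0.170285 + 0.186736 = 0.016451.
Q̄ = (S_0/π) × [bracket] = (1361/π) × 0.016451 = 7.1269 W/m².
Daily total = Q̄ × 24.00 h × 3600 s/h = 7.1269 × 24.00 × 3600 / 10⁶ = 0.6158 MJ/m².

0.616 MJ/m²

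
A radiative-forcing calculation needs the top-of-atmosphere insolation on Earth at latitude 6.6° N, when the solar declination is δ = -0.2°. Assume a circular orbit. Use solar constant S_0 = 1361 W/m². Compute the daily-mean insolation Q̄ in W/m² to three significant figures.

Q̄ ≈ 430 W/m²

cos h₀ = −tan(+6.6°) tan(-0.200°) = 0.0004, h₀ = 1.5704 rad.
Bracket: h₀ sin ϕ sin δ + cos ϕ cos δ sin h₀ = 1.5704×0.11494×-0.00349 + 0.99337×0.99999×1.00000 = -0.000630 + 0.993360 = 0.992730.
Q̄ = (S_0/π) × [bracket] = (1361/π) × 0.992730 = 430.1 W/m².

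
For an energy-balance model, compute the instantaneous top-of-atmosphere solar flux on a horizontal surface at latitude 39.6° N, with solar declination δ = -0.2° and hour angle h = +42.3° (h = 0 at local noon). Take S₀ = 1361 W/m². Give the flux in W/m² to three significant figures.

cos θ_z = sin φ sin δ + cos φ cos δ cos h = -0.002225 + 0.569892 = 0.567667.
Flux = S₀ · cos θ_z = 1361 × 0.567667 = 772.6 W/m².

773 W/m²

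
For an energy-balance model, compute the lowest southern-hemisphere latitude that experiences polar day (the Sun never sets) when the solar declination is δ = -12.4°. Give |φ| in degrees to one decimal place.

Polar day requires cos H₀ = −tan φ tan δ ≤ −1, i.e. tan φ tan δ ≥ 1.
The boundary is |tan φ| · |tan δ| = 1, so |φ| = 90° − |δ| = 90° − 12.4° = 77.6° in the southern hemisphere.

|φ| = 77.6°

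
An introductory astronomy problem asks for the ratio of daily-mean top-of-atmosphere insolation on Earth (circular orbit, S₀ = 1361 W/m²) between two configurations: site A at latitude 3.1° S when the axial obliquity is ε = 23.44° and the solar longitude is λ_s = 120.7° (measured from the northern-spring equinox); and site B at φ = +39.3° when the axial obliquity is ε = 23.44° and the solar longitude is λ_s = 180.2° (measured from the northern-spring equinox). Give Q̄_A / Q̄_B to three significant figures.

Q̄_A / Q̄_B ≈ 1.18

— Configuration A (φ=-3.1°):
Solar declination: sin δ = sin ε · sin λ_s = sin 23.44° × sin 120.7° = 0.34204, so δ = +20.001°.
cos H₀ = −tan(-3.1°) tan(+20.001°) = 0.0197, H₀ = 1.5511 rad.
Bracket: H₀ sin φ sin δ + cos φ cos δ sin H₀ = 1.5511×-0.05408×0.34204 + 0.99854×0.93969×0.99981 = -0.028692 + 0.938140 = 0.909448.
Q̄ = (S₀/π) × [bracket] = (1361/π) × 0.909448 = 393.99 W/m².
— Configuration B (φ=+39.3°):
Solar declination: sin δ = sin ε · sin λ_s = sin 23.44° × sin 180.2° = -0.00139, so δ = -0.080°.
cos H₀ = −tan(+39.3°) tan(-0.080°) = 0.0011, H₀ = 1.5697 rad.
Bracket: H₀ sin φ sin δ + cos φ cos δ sin H₀ = 1.5697×0.63338×-0.00139 + 0.77384×1.00000×1.00000 = -0.001382 + 0.773840 = 0.772458.
Q̄ = (S₀/π) × [bracket] = (1361/π) × 0.772458 = 334.64 W/m².
Ratio Q̄_A / Q̄_B = 393.99 / 334.64 = 1.177.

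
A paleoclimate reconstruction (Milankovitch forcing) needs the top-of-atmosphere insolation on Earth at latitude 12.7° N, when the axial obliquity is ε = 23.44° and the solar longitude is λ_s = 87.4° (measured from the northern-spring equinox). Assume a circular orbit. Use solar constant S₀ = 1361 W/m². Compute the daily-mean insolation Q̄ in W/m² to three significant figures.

Solar declination: sin δ = sin ε · sin λ_s = sin 23.44° × sin 87.4° = 0.39738, so δ = +23.414°.
cos H₀ = −tan(+12.7°) tan(+23.414°) = -0.0976, H₀ = 1.6685 rad.
Bracket: H₀ sin φ sin δ + cos φ cos δ sin H₀ = 1.6685×0.21985×0.39738 + 0.97553×0.91765×0.99523 = 0.145767 + 0.890925 = 1.036692.
Q̄ = (S₀/π) × [bracket] = (1361/π) × 1.036692 = 449.1 W/m².

Q̄ ≈ 449 W/m²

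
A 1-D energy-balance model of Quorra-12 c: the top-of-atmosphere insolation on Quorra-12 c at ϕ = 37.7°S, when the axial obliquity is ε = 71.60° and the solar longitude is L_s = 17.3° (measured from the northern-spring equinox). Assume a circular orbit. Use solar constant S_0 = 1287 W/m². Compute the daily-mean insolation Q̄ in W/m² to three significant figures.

Q̄ ≈ 208 W/m²

Solar declination: sin δ = sin ε · sin L_s = sin 71.60° × sin 17.3° = 0.28217, so δ = +16.390°.
cos h₀ = −tan(-37.7°) tan(+16.390°) = 0.2273, h₀ = 1.3415 rad.
Bracket: h₀ sin ϕ sin δ + cos ϕ cos δ sin h₀ = 1.3415×-0.61153×0.28217 + 0.79122×0.95936×0.97382 = -0.231483 + 0.739193 = 0.507710.
Q̄ = (S_0/π) × [bracket] = (1287/π) × 0.507710 = 208.0 W/m².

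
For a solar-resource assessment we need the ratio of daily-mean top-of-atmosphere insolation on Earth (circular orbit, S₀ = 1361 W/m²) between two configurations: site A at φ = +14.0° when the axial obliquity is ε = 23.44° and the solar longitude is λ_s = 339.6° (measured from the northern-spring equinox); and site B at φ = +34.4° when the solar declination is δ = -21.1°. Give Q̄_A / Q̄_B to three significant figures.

— Configuration A (φ=+14.0°):
Solar declination: sin δ = sin ε · sin λ_s = sin 23.44° × sin 339.6° = -0.13866, so δ = -7.970°.
cos H₀ = −tan(+14.0°) tan(-7.970°) = 0.0349, H₀ = 1.5359 rad.
Bracket: H₀ sin φ sin δ + cos φ cos δ sin H₀ = 1.5359×0.24192×-0.13866 + 0.97030×0.99034×0.99939 = -0.051521 + 0.960341 = 0.908820.
Q̄ = (S₀/π) × [bracket] = (1361/π) × 0.908820 = 393.72 W/m².
— Configuration B (φ=+34.4°):
cos H₀ = −tan(+34.4°) tan(-21.100°) = 0.2642, H₀ = 1.3034 rad.
Bracket: H₀ sin φ sin δ + cos φ cos δ sin H₀ = 1.3034×0.56497×-0.36000 + 0.82511×0.93295×0.96447 = -0.265097 + 0.742436 = 0.477339.
Q̄ = (S₀/π) × [bracket] = (1361/π) × 0.477339 = 206.79 W/m².
Ratio Q̄_A / Q̄_B = 393.72 / 206.79 = 1.904.

Q̄_A / Q̄_B ≈ 1.90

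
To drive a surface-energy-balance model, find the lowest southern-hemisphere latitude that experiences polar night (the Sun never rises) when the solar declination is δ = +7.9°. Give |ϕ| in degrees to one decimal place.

|ϕ| = 82.1°

Polar night requires cos h₀ = −tan ϕ tan δ ≥ 1, i.e. tan ϕ tan δ ≤ −1.
The boundary is |tan ϕ| · |tan δ| = 1, so |ϕ| = 90° − |δ| = 90° − 7.9° = 82.1° in the southern hemisphere.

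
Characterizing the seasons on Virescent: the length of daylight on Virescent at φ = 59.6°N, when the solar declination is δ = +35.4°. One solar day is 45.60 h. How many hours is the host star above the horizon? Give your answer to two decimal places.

Sunrise equation: cos H₀ = −tan φ · tan δ = -1.2113 ≤ −1, so the host star never sets (polar day) and H₀ = π.
Daylight = 2H₀/(2π) × 45.60 h = (3.1416/π) × 45.60 = 45.60 h.

45.60 h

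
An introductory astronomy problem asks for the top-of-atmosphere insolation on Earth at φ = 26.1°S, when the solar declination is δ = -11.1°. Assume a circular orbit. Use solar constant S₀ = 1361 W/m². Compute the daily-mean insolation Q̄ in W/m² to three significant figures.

cos H₀ = −tan(-26.1°) tan(-11.100°) = -0.0961, H₀ = 1.6671 rad.
Bracket: H₀ sin φ sin δ + cos φ cos δ sin H₀ = 1.6671×-0.43994×-0.19252 + 0.89803×0.98129×0.99537 = 0.141199 + 0.877148 = 1.018347.
Q̄ = (S₀/π) × [bracket] = (1361/π) × 1.018347 = 441.2 W/m².

Q̄ ≈ 441 W/m²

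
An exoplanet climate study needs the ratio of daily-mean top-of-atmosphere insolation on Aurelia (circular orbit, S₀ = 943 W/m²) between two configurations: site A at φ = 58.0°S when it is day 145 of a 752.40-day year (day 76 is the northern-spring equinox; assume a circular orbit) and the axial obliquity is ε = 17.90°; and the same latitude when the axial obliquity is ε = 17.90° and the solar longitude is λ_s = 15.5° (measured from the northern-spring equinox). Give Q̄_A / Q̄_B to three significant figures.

Q̄_A / Q̄_B ≈ 0.753

— Configuration A (φ=-58.0°):
Solar longitude: λ_s = 360° × (145 − 76)/752.40 = 33.014°.
sin δ = sin 17.90° × sin 33.014° = 0.16746, so δ = +9.640°.
cos H₀ = −tan(-58.0°) tan(+9.640°) = 0.2718, H₀ = 1.2955 rad.
Bracket: H₀ sin φ sin δ + cos φ cos δ sin H₀ = 1.2955×-0.84805×0.16746 + 0.52992×0.98588×0.96234 = -0.183980 + 0.502763 = 0.318783.
Q̄ = (S₀/π) × [bracket] = (943/π) × 0.318783 = 95.688 W/m².
— Configuration B (φ=-58.0°):
Solar declination: sin δ = sin ε · sin λ_s = sin 17.90° × sin 15.5° = 0.08214, so δ = +4.711°.
cos H₀ = −tan(-58.0°) tan(+4.711°) = 0.1319, H₀ = 1.4385 rad.
Bracket: H₀ sin φ sin δ + cos φ cos δ sin H₀ = 1.4385×-0.84805×0.08214 + 0.52992×0.99662×0.99126 = -0.100204 + 0.523513 = 0.423309.
Q̄ = (S₀/π) × [bracket] = (943/π) × 0.423309 = 127.06 W/m².
Ratio Q̄_A / Q̄_B = 95.688 / 127.06 = 0.7531.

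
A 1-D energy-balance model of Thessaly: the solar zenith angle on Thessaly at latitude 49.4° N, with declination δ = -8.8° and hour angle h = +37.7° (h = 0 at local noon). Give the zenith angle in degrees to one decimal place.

θ_z = 66.9°

cos θ_z = sin φ sin δ + cos φ cos δ cos h = -0.116158 + 0.508847 = 0.392689.
θ_z = arccos(0.392689) = 66.9°.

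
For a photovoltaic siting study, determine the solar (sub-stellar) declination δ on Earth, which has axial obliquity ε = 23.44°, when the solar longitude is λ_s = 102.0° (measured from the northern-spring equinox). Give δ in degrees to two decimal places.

sin δ = sin ε · sin λ_s = sin 23.44° × sin 102.0° = 0.389096.
δ = arcsin(0.389096) = +22.90°.

δ = +22.90°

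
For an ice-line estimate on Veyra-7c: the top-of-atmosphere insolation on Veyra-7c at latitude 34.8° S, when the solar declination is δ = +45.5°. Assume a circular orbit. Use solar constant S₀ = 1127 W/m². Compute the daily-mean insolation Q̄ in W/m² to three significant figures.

Q̄ ≈ 31.3 W/m²

cos H₀ = −tan(-34.8°) tan(+45.500°) = 0.7073, H₀ = 0.7852 rad.
Bracket: H₀ sin φ sin δ + cos φ cos δ sin H₀ = 0.7852×-0.57071×0.71325 + 0.82115×0.70091×0.70696 = -0.319623 + 0.406892 = 0.087269.
Q̄ = (S₀/π) × [bracket] = (1127/π) × 0.087269 = 31.31 W/m².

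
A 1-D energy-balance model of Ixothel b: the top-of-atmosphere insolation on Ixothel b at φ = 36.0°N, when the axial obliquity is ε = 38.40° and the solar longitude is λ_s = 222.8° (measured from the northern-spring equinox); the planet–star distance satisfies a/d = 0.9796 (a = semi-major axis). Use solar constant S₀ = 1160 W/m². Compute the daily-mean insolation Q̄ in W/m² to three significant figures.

Solar declination: sin δ = sin ε · sin λ_s = sin 38.40° × sin 222.8° = -0.42203, so δ = -24.963°.
cos H₀ = −tan(+36.0°) tan(-24.963°) = 0.3382, H₀ = 1.2258 rad.
Bracket: H₀ sin φ sin δ + cos φ cos δ sin H₀ = 1.2258×0.58779×-0.42203 + 0.80902×0.90658×0.94107 = -0.304078 + 0.690220 = 0.386142.
Inverse-square distance factor (a/d)² = 0.9796² = 0.959616.
Q̄ = (S₀/π) × 0.959616 × [bracket] = (1160/π) × 0.959616 × 0.386142 = 136.8 W/m².

Q̄ ≈ 137 W/m²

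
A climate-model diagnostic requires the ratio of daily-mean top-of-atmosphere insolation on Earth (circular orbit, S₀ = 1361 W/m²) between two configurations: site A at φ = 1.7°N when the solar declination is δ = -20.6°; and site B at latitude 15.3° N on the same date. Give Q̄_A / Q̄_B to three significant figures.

— Configuration A (φ=+1.7°):
cos H₀ = −tan(+1.7°) tan(-20.600°) = 0.0112, H₀ = 1.5596 rad.
Bracket: H₀ sin φ sin δ + cos φ cos δ sin H₀ = 1.5596×0.02967×-0.35184 + 0.99956×0.93606×0.99994 = -0.016281 + 0.935592 = 0.919311.
Q̄ = (S₀/π) × [bracket] = (1361/π) × 0.919311 = 398.26 W/m².
— Configuration B (φ=+15.3°):
cos H₀ = −tan(+15.3°) tan(-20.600°) = 0.1028, H₀ = 1.4678 rad.
Bracket: H₀ sin φ sin δ + cos φ cos δ sin H₀ = 1.4678×0.26387×-0.35184 + 0.96456×0.93606×0.99470 = -0.136271 + 0.898101 = 0.761830.
Q̄ = (S₀/π) × [bracket] = (1361/π) × 0.761830 = 330.04 W/m².
Ratio Q̄_A / Q̄_B = 398.26 / 330.04 = 1.207.

Q̄_A / Q̄_B ≈ 1.21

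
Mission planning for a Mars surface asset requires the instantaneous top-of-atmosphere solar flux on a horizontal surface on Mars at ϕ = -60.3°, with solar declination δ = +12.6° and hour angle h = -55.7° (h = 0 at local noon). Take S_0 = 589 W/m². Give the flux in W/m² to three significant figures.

cos θ_z = sin ϕ sin δ + cos ϕ cos δ cos h = -0.189486 + 0.272480 = 0.082994.
Flux = S_0 · cos θ_z = 589 × 0.082994 = 48.88 W/m².

48.9 W/m²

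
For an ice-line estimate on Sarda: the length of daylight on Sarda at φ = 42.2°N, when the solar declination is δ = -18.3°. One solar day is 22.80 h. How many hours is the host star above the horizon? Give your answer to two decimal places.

9.19 h

cos H₀ = −tan φ · tan δ = −tan(+42.2°) × tan(-18.300°) = 0.2999, so H₀ = 1.2662 rad = 72.55°.
Daylight = 2H₀/(2π) × 22.80 h = (1.2662/π) × 22.80 = 9.19 h.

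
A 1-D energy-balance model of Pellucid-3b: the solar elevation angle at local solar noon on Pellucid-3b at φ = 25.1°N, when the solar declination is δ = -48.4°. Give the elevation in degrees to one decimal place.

At local noon the hour angle is zero, so the zenith angle equals |φ − δ| = |+25.1° − (-48.400°)| = 73.500°.
Elevation = 90° − 73.500° = 16.5°.

16.5°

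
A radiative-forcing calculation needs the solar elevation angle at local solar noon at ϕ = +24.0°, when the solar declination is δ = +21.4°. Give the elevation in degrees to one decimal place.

At local noon the hour angle is zero, so the zenith angle equals |ϕ − δ| = |+24.0° − (+21.400°)| = 2.600°.
Elevation = 90° − 2.600° = 87.4°.

87.4°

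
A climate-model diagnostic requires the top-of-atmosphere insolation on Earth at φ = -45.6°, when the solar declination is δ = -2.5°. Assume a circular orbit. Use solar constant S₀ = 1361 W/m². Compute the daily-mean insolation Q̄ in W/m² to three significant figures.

cos H₀ = −tan(-45.6°) tan(-2.500°) = -0.0446, H₀ = 1.6154 rad.
Bracket: H₀ sin φ sin δ + cos φ cos δ sin H₀ = 1.6154×-0.71447×-0.04362 + 0.69966×0.99905×0.99901 = 0.050344 + 0.698303 = 0.748647.
Q̄ = (S₀/π) × [bracket] = (1361/π) × 0.748647 = 324.3 W/m².

Q̄ ≈ 324 W/m²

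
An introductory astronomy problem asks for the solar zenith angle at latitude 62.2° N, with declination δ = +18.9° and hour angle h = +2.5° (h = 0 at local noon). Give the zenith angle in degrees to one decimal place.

cos θ_z = sin φ sin δ + cos φ cos δ cos h = 0.286531 + 0.440822 = 0.727353.
θ_z = arccos(0.727353) = 43.3°.

θ_z = 43.3°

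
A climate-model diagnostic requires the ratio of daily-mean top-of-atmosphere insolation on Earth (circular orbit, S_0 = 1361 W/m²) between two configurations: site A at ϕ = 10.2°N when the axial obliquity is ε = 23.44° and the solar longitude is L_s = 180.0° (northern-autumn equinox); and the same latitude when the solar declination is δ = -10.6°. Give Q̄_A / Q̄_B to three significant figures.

Q̄_A / Q̄_B ≈ 1.07

— Configuration A (ϕ=+10.2°):
Solar declination: sin δ = sin ε · sin L_s = sin 23.44° × sin 180.0° = 0.00000, so δ = +0.000°.
cos h₀ = −tan(+10.2°) tan(+0.000°) = -0.0000, h₀ = 1.5708 rad.
Bracket: h₀ sin ϕ sin δ + cos ϕ cos δ sin h₀ = 1.5708×0.17708×0.00000 + 0.98420×1.00000×1.00000 = 0.000000 + 0.984200 = 0.984200.
Q̄ = (S_0/π) × [bracket] = (1361/π) × 0.984200 = 426.37 W/m².
— Configuration B (ϕ=+10.2°):
cos h₀ = −tan(+10.2°) tan(-10.600°) = 0.0337, h₀ = 1.5371 rad.
Bracket: h₀ sin ϕ sin δ + cos ϕ cos δ sin h₀ = 1.5371×0.17708×-0.18395 + 0.98420×0.98294×0.99943 = -0.050069 + 0.966858 = 0.916789.
Q̄ = (S_0/π) × [bracket] = (1361/π) × 0.916789 = 397.17 W/m².
Ratio Q̄_A / Q̄_B = 426.37 / 397.17 = 1.074.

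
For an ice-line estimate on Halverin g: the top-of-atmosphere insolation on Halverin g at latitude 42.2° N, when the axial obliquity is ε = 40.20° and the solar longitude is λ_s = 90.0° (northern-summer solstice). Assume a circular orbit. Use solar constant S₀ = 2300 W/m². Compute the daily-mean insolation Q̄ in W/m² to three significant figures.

Solar declination: sin δ = sin ε · sin λ_s = sin 40.20° × sin 90.0° = 0.64546, so δ = +40.200°.
cos H₀ = −tan(+42.2°) tan(+40.200°) = -0.7663, H₀ = 2.4438 rad.
Bracket: H₀ sin φ sin δ + cos φ cos δ sin H₀ = 2.4438×0.67172×0.64546 + 0.74080×0.76380×0.64253 = 1.059554 + 0.363558 = 1.423112.
Q̄ = (S₀/π) × [bracket] = (2300/π) × 1.423112 = 1042 W/m².

Q̄ ≈ 1.04e+03 W/m²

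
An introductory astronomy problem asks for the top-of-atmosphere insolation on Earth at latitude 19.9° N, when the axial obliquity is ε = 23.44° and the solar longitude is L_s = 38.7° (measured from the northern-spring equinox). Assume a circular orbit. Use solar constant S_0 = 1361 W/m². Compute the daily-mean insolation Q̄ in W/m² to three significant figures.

Q̄ ≈ 454 W/m²

Solar declination: sin δ = sin ε · sin L_s = sin 23.44° × sin 38.7° = 0.24871, so δ = +14.401°.
cos h₀ = −tan(+19.9°) tan(+14.401°) = -0.0930, h₀ = 1.6639 rad.
Bracket: h₀ sin ϕ sin δ + cos ϕ cos δ sin h₀ = 1.6639×0.34038×0.24871 + 0.94029×0.96858×0.99567 = 0.140859 + 0.906803 = 1.047662.
Q̄ = (S_0/π) × [bracket] = (1361/π) × 1.047662 = 453.9 W/m².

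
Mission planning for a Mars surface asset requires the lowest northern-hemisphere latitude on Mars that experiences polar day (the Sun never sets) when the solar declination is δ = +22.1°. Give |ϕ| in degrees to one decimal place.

Polar day requires cos h₀ = −tan ϕ tan δ ≤ −1, i.e. tan ϕ tan δ ≥ 1.
The boundary is |tan ϕ| · |tan δ| = 1, so |ϕ| = 90° − |δ| = 90° − 22.1° = 67.9° in the northern hemisphere.

|ϕ| = 67.9°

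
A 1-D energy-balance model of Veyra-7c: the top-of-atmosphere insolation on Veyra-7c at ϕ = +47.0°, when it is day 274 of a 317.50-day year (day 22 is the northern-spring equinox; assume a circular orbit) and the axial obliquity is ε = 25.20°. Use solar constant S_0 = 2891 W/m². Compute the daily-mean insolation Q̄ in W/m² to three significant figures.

Q̄ ≈ 207 W/m²

Solar longitude: L_s = 360° × (274 − 22)/317.50 = 285.732°.
sin δ = sin 25.20° × sin 285.732° = -0.40983, so δ = -24.194°.
cos h₀ = −tan(+47.0°) tan(-24.194°) = 0.4818, h₀ = 1.0681 rad.
Bracket: h₀ sin ϕ sin δ + cos ϕ cos δ sin h₀ = 1.0681×0.73135×-0.40983 + 0.68200×0.91216×0.87628 = -0.320141 + 0.545128 = 0.224987.
Q̄ = (S_0/π) × [bracket] = (2891/π) × 0.224987 = 207.0 W/m².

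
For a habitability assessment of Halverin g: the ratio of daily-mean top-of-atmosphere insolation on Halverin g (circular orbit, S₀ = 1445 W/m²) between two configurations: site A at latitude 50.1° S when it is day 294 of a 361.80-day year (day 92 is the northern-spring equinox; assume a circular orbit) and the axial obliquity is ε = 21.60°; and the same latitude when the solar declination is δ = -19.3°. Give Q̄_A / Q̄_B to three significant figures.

— Configuration A (φ=-50.1°):
Solar longitude: λ_s = 360° × (294 − 92)/361.80 = 200.995°.
sin δ = sin 21.60° × sin 200.995° = -0.13189, so δ = -7.579°.
cos H₀ = −tan(-50.1°) tan(-7.579°) = -0.1591, H₀ = 1.7306 rad.
Bracket: H₀ sin φ sin δ + cos φ cos δ sin H₀ = 1.7306×-0.76717×-0.13189 + 0.64145×0.99126×0.98726 = 0.175106 + 0.627743 = 0.802849.
Q̄ = (S₀/π) × [bracket] = (1445/π) × 0.802849 = 369.28 W/m².
— Configuration B (φ=-50.1°):
cos H₀ = −tan(-50.1°) tan(-19.300°) = -0.4188, H₀ = 2.0030 rad.
Bracket: H₀ sin φ sin δ + cos φ cos δ sin H₀ = 2.0030×-0.76717×-0.33051 + 0.64145×0.94380×0.90807 = 0.507875 + 0.549746 = 1.057621.
Q̄ = (S₀/π) × [bracket] = (1445/π) × 1.057621 = 486.46 W/m².
Ratio Q̄_A / Q̄_B = 369.28 / 486.46 = 0.7591.

Q̄_A / Q̄_B ≈ 0.759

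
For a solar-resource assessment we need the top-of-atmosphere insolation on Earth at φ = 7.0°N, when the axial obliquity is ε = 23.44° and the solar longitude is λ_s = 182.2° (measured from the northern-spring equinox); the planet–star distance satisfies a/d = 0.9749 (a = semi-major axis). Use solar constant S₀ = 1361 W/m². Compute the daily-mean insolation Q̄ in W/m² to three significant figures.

Solar declination: sin δ = sin ε · sin λ_s = sin 23.44° × sin 182.2° = -0.01527, so δ = -0.875°.
cos H₀ = −tan(+7.0°) tan(-0.875°) = 0.0019, H₀ = 1.5689 rad.
Bracket: H₀ sin φ sin δ + cos φ cos δ sin H₀ = 1.5689×0.12187×-0.01527 + 0.99255×0.99988×1.00000 = -0.002920 + 0.992431 = 0.989511.
Inverse-square distance factor (a/d)² = 0.9749² = 0.950430.
Q̄ = (S₀/π) × 0.950430 × [bracket] = (1361/π) × 0.950430 × 0.989511 = 407.4 W/m².

Q̄ ≈ 407 W/m²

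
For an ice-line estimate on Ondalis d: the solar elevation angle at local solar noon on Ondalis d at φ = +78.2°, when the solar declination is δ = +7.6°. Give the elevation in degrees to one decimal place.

19.4°

At local noon the hour angle is zero, so the zenith angle equals |φ − δ| = |+78.2° − (+7.600°)| = 70.600°.
Elevation = 90° − 70.600° = 19.4°.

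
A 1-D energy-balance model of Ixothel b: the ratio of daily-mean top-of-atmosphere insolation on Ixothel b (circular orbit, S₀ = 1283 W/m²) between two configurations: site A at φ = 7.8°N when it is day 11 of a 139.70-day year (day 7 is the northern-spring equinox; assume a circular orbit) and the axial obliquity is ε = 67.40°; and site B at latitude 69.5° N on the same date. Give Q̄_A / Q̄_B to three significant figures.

— Configuration A (φ=+7.8°):
Solar longitude: λ_s = 360° × (11 − 7)/139.70 = 10.308°.
sin δ = sin 67.40° × sin 10.308° = 0.16520, so δ = +9.509°.
cos H₀ = −tan(+7.8°) tan(+9.509°) = -0.0229, H₀ = 1.5937 rad.
Bracket: H₀ sin φ sin δ + cos φ cos δ sin H₀ = 1.5937×0.13572×0.16520 + 0.99075×0.98626×0.99974 = 0.035732 + 0.976883 = 1.012615.
Q̄ = (S₀/π) × [bracket] = (1283/π) × 1.012615 = 413.54 W/m².
— Configuration B (φ=+69.5°):
cos H₀ = −tan(+69.5°) tan(+9.509°) = -0.4480, H₀ = 2.0353 rad.
Bracket: H₀ sin φ sin δ + cos φ cos δ sin H₀ = 2.0353×0.93667×0.16520 + 0.35021×0.98626×0.89404 = 0.314938 + 0.308800 = 0.623738.
Q̄ = (S₀/π) × [bracket] = (1283/π) × 0.623738 = 254.73 W/m².
Ratio Q̄_A / Q̄_B = 413.54 / 254.73 = 1.623.

Q̄_A / Q̄_B ≈ 1.62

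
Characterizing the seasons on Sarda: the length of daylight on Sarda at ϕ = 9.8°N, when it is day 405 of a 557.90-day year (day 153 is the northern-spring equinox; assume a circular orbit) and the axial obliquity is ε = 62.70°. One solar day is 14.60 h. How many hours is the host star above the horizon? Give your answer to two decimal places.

7.52 h

Solar longitude: L_s = 360° × (405 − 153)/557.90 = 162.610°.
sin δ = sin 62.70° × sin 162.610° = 0.26559, so δ = +15.402°.
cos h₀ = −tan ϕ · tan δ = −tan(+9.8°) × tan(+15.402°) = -0.0476, so h₀ = 1.6184 rad = 92.73°.
Daylight = 2h₀/(2π) × 14.60 h = (1.6184/π) × 14.60 = 7.52 h.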